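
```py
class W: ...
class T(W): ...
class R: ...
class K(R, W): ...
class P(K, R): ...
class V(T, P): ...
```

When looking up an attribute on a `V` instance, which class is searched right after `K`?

L[V] = V + merge(L[T], L[P], [T P])
  take T:  [T W object] + [P K R W object] + [T P]
  take P:  [W object] + [P K R W object] + [P]
  take K:  [W object] + [K R W object]
  take R:  [W object] + [R W object]
  take W:  [W object] + [W object]
  take object:  [object] + [object]
MRO: V T P K R W object
K is at position 3; next is R.

R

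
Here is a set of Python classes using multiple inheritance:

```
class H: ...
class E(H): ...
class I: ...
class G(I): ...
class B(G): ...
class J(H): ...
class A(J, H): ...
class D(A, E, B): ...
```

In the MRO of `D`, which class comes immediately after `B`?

L[D] = D + merge(L[A], L[E], L[B], [A E B])
  take A:  [A J H object] + [E H object] + [B G I object] + [A E B]
  take J:  [J H object] + [E H object] + [B G I object] + [E B]
  take E:  [H object] + [E H object] + [B G I object] + [E B]
  take H:  [H object] + [H object] + [B G I object] + [B]
  take B:  [object] + [object] + [B G I object] + [B]
  take G:  [object] + [object] + [G I object]
  take I:  [object] + [object] + [I object]
  take object:  [object] + [object] + [object]
MRO: D A J E H B G I object
B is at position 5; next is G.

G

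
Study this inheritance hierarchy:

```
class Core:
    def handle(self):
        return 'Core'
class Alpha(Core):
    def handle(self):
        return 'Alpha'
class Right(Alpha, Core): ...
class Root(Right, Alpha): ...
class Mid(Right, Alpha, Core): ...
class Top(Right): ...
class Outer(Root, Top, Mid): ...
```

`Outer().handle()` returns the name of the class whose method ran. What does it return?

Alpha

L[Outer] = Outer + merge(L[Root], L[Top], L[Mid], [Root Top Mid])
  take Root:  [Root Right Alpha Core object] + [Top Right Alpha Core object] + [Mid Right Alpha Core object] + [Root Top Mid]
  take Top:  [Right Alpha Core object] + [Top Right Alpha Core object] + [Mid Right Alpha Core object] + [Top Mid]
  take Mid:  [Right Alpha Core object] + [Right Alpha Core object] + [Mid Right Alpha Core object] + [Mid]
  take Right:  [Right Alpha Core object] + [Right Alpha Core object] + [Right Alpha Core object]
  take Alpha:  [Alpha Core object] + [Alpha Core object] + [Alpha Core object]
  take Core:  [Core object] + [Core object] + [Core object]
  take object:  [object] + [object] + [object]
MRO: Outer Root Top Mid Right Alpha Core object
handle is defined in: Alpha, Core. First along the MRO is Alpha.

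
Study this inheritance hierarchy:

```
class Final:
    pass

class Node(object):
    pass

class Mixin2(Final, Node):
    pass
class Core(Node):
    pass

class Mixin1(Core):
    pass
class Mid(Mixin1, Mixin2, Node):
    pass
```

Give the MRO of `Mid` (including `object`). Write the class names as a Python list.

L[Mid] = Mid + merge(L[Mixin1], L[Mixin2], L[Node], [Mixin1 Mixin2 Node])
  take Mixin1:  [Mixin1 Core Node object] + [Mixin2 Final Node object] + [Node object] + [Mixin1 Mixin2 Node]
  take Core:  [Core Node object] + [Mixin2 Final Node object] + [Node object] + [Mixin2 Node]
  take Mixin2:  [Node object] + [Mixin2 Final Node object] + [Node object] + [Mixin2 Node]
  take Final:  [Node object] + [Final Node object] + [Node object] + [Node]
  take Node:  [Node object] + [Node object] + [Node object] + [Node]
  take object:  [object] + [object] + [object]

[Mid, Mixin1, Core, Mixin2, Final, Node, object]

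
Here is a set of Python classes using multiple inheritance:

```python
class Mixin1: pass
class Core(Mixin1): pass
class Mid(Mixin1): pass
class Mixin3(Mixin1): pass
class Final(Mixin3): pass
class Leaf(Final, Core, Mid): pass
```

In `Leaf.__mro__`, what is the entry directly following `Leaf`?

L[Leaf] = Leaf + merge(L[Final], L[Core], L[Mid], [Final Core Mid])
  take Final:  [Final Mixin3 Mixin1 object] + [Core Mixin1 object] + [Mid Mixin1 object] + [Final Core Mid]
  take Mixin3:  [Mixin3 Mixin1 object] + [Core Mixin1 object] + [Mid Mixin1 object] + [Core Mid]
  take Core:  [Mixin1 object] + [Core Mixin1 object] + [Mid Mixin1 object] + [Core Mid]
  take Mid:  [Mixin1 object] + [Mixin1 object] + [Mid Mixin1 object] + [Mid]
  take Mixin1:  [Mixin1 object] + [Mixin1 object] + [Mixin1 object]
  take object:  [object] + [object] + [object]
MRO: Leaf Final Mixin3 Core Mid Mixin1 object
Leaf is at position 0; next is Final.

Final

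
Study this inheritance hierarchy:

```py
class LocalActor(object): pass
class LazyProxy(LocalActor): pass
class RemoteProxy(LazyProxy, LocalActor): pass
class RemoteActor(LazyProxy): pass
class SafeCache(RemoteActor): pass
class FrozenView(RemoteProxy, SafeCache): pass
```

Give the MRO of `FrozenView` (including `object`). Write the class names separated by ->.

FrozenView -> RemoteProxy -> SafeCache -> RemoteActor -> LazyProxy -> LocalActor -> object

L[FrozenView] = FrozenView + merge(L[RemoteProxy], L[SafeCache], [RemoteProxy SafeCache])
  take RemoteProxy:  [RemoteProxy LazyProxy LocalActor object] + [SafeCache RemoteActor LazyProxy LocalActor object] + [RemoteProxy SafeCache]
  take SafeCache:  [LazyProxy LocalActor object] + [SafeCache RemoteActor LazyProxy LocalActor object] + [SafeCache]
  take RemoteActor:  [LazyProxy LocalActor object] + [RemoteActor LazyProxy LocalActor object]
  take LazyProxy:  [LazyProxy LocalActor object] + [LazyProxy LocalActor object]
  take LocalActor:  [LocalActor object] + [LocalActor object]
  take object:  [object] + [object]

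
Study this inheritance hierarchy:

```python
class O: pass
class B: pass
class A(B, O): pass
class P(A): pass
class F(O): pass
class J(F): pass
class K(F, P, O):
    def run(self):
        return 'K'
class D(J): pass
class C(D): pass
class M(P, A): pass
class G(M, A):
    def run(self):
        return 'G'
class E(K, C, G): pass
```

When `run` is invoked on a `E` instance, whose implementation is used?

K

L[E] = E + merge(L[K], L[C], L[G], [K C G])
  take K:  [K F P A B O object] + [C D J F O object] + [G M P A B O object] + [K C G]
  take C:  [F P A B O object] + [C D J F O object] + [G M P A B O object] + [C G]
  take D:  [F P A B O object] + [D J F O object] + [G M P A B O object] + [G]
  take J:  [F P A B O object] + [J F O object] + [G M P A B O object] + [G]
  take F:  [F P A B O object] + [F O object] + [G M P A B O object] + [G]
  take G:  [P A B O object] + [O object] + [G M P A B O object] + [G]
  take M:  [P A B O object] + [O object] + [M P A B O object]
  take P:  [P A B O object] + [O object] + [P A B O object]
  take A:  [A B O object] + [O object] + [A B O object]
  take B:  [B O object] + [O object] + [B O object]
  take O:  [O object] + [O object] + [O object]
  take object:  [object] + [object] + [object]
MRO: E K C D J F G M P A B O object
run is defined in: G, K. First along the MRO is K.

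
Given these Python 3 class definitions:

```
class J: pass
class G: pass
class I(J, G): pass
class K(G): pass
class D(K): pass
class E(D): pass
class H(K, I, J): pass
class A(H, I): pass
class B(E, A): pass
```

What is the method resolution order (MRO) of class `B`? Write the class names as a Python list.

[B, E, D, A, H, K, I, J, G, object]

L[B] = B + merge(L[E], L[A], [E A])
  take E:  [E D K G object] + [A H K I J G object] + [E A]
  take D:  [D K G object] + [A H K I J G object] + [A]
  take A:  [K G object] + [A H K I J G object] + [A]
  take H:  [K G object] + [H K I J G object]
  take K:  [K G object] + [K I J G object]
  take I:  [G object] + [I J G object]
  take J:  [G object] + [J G object]
  take G:  [G object] + [G object]
  take object:  [object] + [object]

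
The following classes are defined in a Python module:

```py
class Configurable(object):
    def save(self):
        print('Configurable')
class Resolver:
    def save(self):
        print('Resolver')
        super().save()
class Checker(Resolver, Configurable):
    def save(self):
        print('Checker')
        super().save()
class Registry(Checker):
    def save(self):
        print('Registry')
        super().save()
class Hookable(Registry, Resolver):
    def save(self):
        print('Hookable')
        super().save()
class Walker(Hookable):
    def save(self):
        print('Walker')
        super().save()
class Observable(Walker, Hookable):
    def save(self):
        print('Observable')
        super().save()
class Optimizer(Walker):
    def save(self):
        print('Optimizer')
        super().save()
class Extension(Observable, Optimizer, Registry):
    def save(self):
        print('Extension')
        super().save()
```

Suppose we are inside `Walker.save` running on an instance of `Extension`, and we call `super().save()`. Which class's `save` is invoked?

Hookable

L[Extension] = Extension + merge(L[Observable], L[Optimizer], L[Registry], [Observable Optimizer Registry])
  take Observable:  [Observable Walker Hookable Registry Checker Resolver Configurable object] + [Optimizer Walker Hookable Registry Checker Resolver Configurable object] + [Registry Checker Resolver Configurable object] + [Observable Optimizer Registry]
  take Optimizer:  [Walker Hookable Registry Checker Resolver Configurable object] + [Optimizer Walker Hookable Registry Checker Resolver Configurable object] + [Registry Checker Resolver Configurable object] + [Optimizer Registry]
  take Walker:  [Walker Hookable Registry Checker Resolver Configurable object] + [Walker Hookable Registry Checker Resolver Configurable object] + [Registry Checker Resolver Configurable object] + [Registry]
  take Hookable:  [Hookable Registry Checker Resolver Configurable object] + [Hookable Registry Checker Resolver Configurable object] + [Registry Checker Resolver Configurable object] + [Registry]
  take Registry:  [Registry Checker Resolver Configurable object] + [Registry Checker Resolver Configurable object] + [Registry Checker Resolver Configurable object] + [Registry]
  take Checker:  [Checker Resolver Configurable object] + [Checker Resolver Configurable object] + [Checker Resolver Configurable object]
  take Resolver:  [Resolver Configurable object] + [Resolver Configurable object] + [Resolver Configurable object]
  take Configurable:  [Configurable object] + [Configurable object] + [Configurable object]
  take object:  [object] + [object] + [object]
MRO: Extension Observable Optimizer Walker Hookable Registry Checker Resolver Configurable object
super() in Walker.save on a Extension instance goes to the class after Walker in Extension's MRO: Hookable.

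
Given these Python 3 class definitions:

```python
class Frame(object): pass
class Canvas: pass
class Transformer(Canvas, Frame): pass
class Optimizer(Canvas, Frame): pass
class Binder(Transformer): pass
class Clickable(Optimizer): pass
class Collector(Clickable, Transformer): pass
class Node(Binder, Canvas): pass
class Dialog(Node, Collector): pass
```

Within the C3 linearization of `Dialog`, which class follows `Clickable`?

L[Dialog] = Dialog + merge(L[Node], L[Collector], [Node Collector])
  take Node:  [Node Binder Transformer Canvas Frame object] + [Collector Clickable Optimizer Transformer Canvas Frame object] + [Node Collector]
  take Binder:  [Binder Transformer Canvas Frame object] + [Collector Clickable Optimizer Transformer Canvas Frame object] + [Collector]
  take Collector:  [Transformer Canvas Frame object] + [Collector Clickable Optimizer Transformer Canvas Frame object] + [Collector]
  take Clickable:  [Transformer Canvas Frame object] + [Clickable Optimizer Transformer Canvas Frame object]
  take Optimizer:  [Transformer Canvas Frame object] + [Optimizer Transformer Canvas Frame object]
  take Transformer:  [Transformer Canvas Frame object] + [Transformer Canvas Frame object]
  take Canvas:  [Canvas Frame object] + [Canvas Frame object]
  take Frame:  [Frame object] + [Frame object]
  take object:  [object] + [object]
MRO: Dialog Node Binder Collector Clickable Optimizer Transformer Canvas Frame object
Clickable is at position 4; next is Optimizer.

Optimizer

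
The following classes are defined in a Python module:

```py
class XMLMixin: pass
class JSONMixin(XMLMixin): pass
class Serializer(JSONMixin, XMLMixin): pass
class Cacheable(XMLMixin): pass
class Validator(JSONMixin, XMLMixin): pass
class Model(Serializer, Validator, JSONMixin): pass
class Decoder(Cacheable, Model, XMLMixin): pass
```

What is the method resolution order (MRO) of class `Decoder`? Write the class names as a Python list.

L[Decoder] = Decoder + merge(L[Cacheable], L[Model], L[XMLMixin], [Cacheable Model XMLMixin])
  take Cacheable:  [Cacheable XMLMixin object] + [Model Serializer Validator JSONMixin XMLMixin object] + [XMLMixin object] + [Cacheable Model XMLMixin]
  take Model:  [XMLMixin object] + [Model Serializer Validator JSONMixin XMLMixin object] + [XMLMixin object] + [Model XMLMixin]
  take Serializer:  [XMLMixin object] + [Serializer Validator JSONMixin XMLMixin object] + [XMLMixin object] + [XMLMixin]
  take Validator:  [XMLMixin object] + [Validator JSONMixin XMLMixin object] + [XMLMixin object] + [XMLMixin]
  take JSONMixin:  [XMLMixin object] + [JSONMixin XMLMixin object] + [XMLMixin object] + [XMLMixin]
  take XMLMixin:  [XMLMixin object] + [XMLMixin object] + [XMLMixin object] + [XMLMixin]
  take object:  [object] + [object] + [object]

[Decoder, Cacheable, Model, Serializer, Validator, JSONMixin, XMLMixin, object]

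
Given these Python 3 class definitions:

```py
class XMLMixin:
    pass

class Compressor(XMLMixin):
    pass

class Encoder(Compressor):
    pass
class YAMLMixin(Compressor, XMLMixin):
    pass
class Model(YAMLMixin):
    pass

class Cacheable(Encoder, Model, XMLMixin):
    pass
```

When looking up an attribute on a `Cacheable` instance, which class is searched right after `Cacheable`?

Encoder

L[Cacheable] = Cacheable + merge(L[Encoder], L[Model], L[XMLMixin], [Encoder Model XMLMixin])
  take Encoder:  [Encoder Compressor XMLMixin object] + [Model YAMLMixin Compressor XMLMixin object] + [XMLMixin object] + [Encoder Model XMLMixin]
  take Model:  [Compressor XMLMixin object] + [Model YAMLMixin Compressor XMLMixin object] + [XMLMixin object] + [Model XMLMixin]
  take YAMLMixin:  [Compressor XMLMixin object] + [YAMLMixin Compressor XMLMixin object] + [XMLMixin object] + [XMLMixin]
  take Compressor:  [Compressor XMLMixin object] + [Compressor XMLMixin object] + [XMLMixin object] + [XMLMixin]
  take XMLMixin:  [XMLMixin object] + [XMLMixin object] + [XMLMixin object] + [XMLMixin]
  take object:  [object] + [object] + [object]
MRO: Cacheable Encoder Model YAMLMixin Compressor XMLMixin object
Cacheable is at position 0; next is Encoder.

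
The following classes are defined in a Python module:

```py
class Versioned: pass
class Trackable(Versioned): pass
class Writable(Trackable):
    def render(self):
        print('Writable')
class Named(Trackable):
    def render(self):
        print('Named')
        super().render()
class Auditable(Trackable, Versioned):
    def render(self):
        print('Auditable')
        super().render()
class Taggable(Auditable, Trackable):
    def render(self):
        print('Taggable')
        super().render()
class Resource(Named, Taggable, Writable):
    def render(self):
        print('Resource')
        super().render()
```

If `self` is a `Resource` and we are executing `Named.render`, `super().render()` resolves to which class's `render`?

Taggable

L[Resource] = Resource + merge(L[Named], L[Taggable], L[Writable], [Named Taggable Writable])
  take Named:  [Named Trackable Versioned object] + [Taggable Auditable Trackable Versioned object] + [Writable Trackable Versioned object] + [Named Taggable Writable]
  take Taggable:  [Trackable Versioned object] + [Taggable Auditable Trackable Versioned object] + [Writable Trackable Versioned object] + [Taggable Writable]
  take Auditable:  [Trackable Versioned object] + [Auditable Trackable Versioned object] + [Writable Trackable Versioned object] + [Writable]
  take Writable:  [Trackable Versioned object] + [Trackable Versioned object] + [Writable Trackable Versioned object] + [Writable]
  take Trackable:  [Trackable Versioned object] + [Trackable Versioned object] + [Trackable Versioned object]
  take Versioned:  [Versioned object] + [Versioned object] + [Versioned object]
  take object:  [object] + [object] + [object]
MRO: Resource Named Taggable Auditable Writable Trackable Versioned object
super() in Named.render on a Resource instance goes to the class after Named in Resource's MRO: Taggable.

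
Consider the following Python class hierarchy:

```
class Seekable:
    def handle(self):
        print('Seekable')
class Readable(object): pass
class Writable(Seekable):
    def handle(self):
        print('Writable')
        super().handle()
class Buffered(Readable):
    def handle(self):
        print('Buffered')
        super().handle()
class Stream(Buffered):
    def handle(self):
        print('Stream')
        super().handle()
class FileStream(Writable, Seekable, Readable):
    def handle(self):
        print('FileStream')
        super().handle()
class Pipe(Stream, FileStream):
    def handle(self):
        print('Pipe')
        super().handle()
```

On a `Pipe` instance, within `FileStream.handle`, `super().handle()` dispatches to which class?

Writable

L[Pipe] = Pipe + merge(L[Stream], L[FileStream], [Stream FileStream])
  take Stream:  [Stream Buffered Readable object] + [FileStream Writable Seekable Readable object] + [Stream FileStream]
  take Buffered:  [Buffered Readable object] + [FileStream Writable Seekable Readable object] + [FileStream]
  take FileStream:  [Readable object] + [FileStream Writable Seekable Readable object] + [FileStream]
  take Writable:  [Readable object] + [Writable Seekable Readable object]
  take Seekable:  [Readable object] + [Seekable Readable object]
  take Readable:  [Readable object] + [Readable object]
  take object:  [object] + [object]
MRO: Pipe Stream Buffered FileStream Writable Seekable Readable object
super() in FileStream.handle on a Pipe instance goes to the class after FileStream in Pipe's MRO: Writable.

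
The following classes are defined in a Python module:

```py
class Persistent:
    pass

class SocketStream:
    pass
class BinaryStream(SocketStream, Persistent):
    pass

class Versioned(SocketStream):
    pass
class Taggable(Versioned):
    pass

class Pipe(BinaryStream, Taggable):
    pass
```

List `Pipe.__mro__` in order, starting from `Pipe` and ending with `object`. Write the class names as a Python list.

L[Pipe] = Pipe + merge(L[BinaryStream], L[Taggable], [BinaryStream Taggable])
  take BinaryStream:  [BinaryStream SocketStream Persistent object] + [Taggable Versioned SocketStream object] + [BinaryStream Taggable]
  take Taggable:  [SocketStream Persistent object] + [Taggable Versioned SocketStream object] + [Taggable]
  take Versioned:  [SocketStream Persistent object] + [Versioned SocketStream object]
  take SocketStream:  [SocketStream Persistent object] + [SocketStream object]
  take Persistent:  [Persistent object] + [object]
  take object:  [object] + [object]

[Pipe, BinaryStream, Taggable, Versioned, SocketStream, Persistent, object]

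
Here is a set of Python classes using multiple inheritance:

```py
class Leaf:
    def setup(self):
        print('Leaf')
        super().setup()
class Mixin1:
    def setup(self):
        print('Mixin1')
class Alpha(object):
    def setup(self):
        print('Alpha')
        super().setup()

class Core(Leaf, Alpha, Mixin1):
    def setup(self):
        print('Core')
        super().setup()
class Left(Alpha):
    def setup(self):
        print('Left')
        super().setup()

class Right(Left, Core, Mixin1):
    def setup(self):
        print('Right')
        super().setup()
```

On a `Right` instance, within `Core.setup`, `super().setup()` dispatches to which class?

Leaf

L[Right] = Right + merge(L[Left], L[Core], L[Mixin1], [Left Core Mixin1])
  take Left:  [Left Alpha object] + [Core Leaf Alpha Mixin1 object] + [Mixin1 object] + [Left Core Mixin1]
  take Core:  [Alpha object] + [Core Leaf Alpha Mixin1 object] + [Mixin1 object] + [Core Mixin1]
  take Leaf:  [Alpha object] + [Leaf Alpha Mixin1 object] + [Mixin1 object] + [Mixin1]
  take Alpha:  [Alpha object] + [Alpha Mixin1 object] + [Mixin1 object] + [Mixin1]
  take Mixin1:  [object] + [Mixin1 object] + [Mixin1 object] + [Mixin1]
  take object:  [object] + [object] + [object]
MRO: Right Left Core Leaf Alpha Mixin1 object
super() in Core.setup on a Right instance goes to the class after Core in Right's MRO: Leaf.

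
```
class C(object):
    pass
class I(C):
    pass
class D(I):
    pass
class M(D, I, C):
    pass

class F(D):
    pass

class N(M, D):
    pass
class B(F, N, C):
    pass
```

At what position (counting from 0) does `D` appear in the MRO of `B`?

L[B] = B + merge(L[F], L[N], L[C], [F N C])
  take F:  [F D I C object] + [N M D I C object] + [C object] + [F N C]
  take N:  [D I C object] + [N M D I C object] + [C object] + [N C]
  take M:  [D I C object] + [M D I C object] + [C object] + [C]
  take D:  [D I C object] + [D I C object] + [C object] + [C]
  take I:  [I C object] + [I C object] + [C object] + [C]
  take C:  [C object] + [C object] + [C object] + [C]
  take object:  [object] + [object] + [object]
MRO: B F N M D I C object
D sits at index 4.

4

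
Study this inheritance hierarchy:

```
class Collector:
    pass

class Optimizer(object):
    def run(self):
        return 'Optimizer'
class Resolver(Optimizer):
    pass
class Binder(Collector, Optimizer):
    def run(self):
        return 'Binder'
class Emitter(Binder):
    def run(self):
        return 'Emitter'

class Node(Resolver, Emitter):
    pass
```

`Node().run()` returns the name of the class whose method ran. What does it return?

L[Node] = Node + merge(L[Resolver], L[Emitter], [Resolver Emitter])
  take Resolver:  [Resolver Optimizer object] + [Emitter Binder Collector Optimizer object] + [Resolver Emitter]
  take Emitter:  [Optimizer object] + [Emitter Binder Collector Optimizer object] + [Emitter]
  take Binder:  [Optimizer object] + [Binder Collector Optimizer object]
  take Collector:  [Optimizer object] + [Collector Optimizer object]
  take Optimizer:  [Optimizer object] + [Optimizer object]
  take object:  [object] + [object]
MRO: Node Resolver Emitter Binder Collector Optimizer object
run is defined in: Binder, Emitter, Optimizer. First along the MRO is Emitter.

Emitter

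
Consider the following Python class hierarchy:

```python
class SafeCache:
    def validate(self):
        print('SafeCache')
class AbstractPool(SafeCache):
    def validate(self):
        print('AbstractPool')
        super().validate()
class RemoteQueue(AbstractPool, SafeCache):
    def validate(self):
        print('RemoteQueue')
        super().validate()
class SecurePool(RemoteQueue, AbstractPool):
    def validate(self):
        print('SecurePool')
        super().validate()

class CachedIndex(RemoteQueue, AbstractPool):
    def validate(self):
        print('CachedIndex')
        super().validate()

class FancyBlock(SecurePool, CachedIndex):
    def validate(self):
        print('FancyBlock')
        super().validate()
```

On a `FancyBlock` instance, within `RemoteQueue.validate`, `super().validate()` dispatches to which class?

L[FancyBlock] = FancyBlock + merge(L[SecurePool], L[CachedIndex], [SecurePool CachedIndex])
  take SecurePool:  [SecurePool RemoteQueue AbstractPool SafeCache object] + [CachedIndex RemoteQueue AbstractPool SafeCache object] + [SecurePool CachedIndex]
  take CachedIndex:  [RemoteQueue AbstractPool SafeCache object] + [CachedIndex RemoteQueue AbstractPool SafeCache object] + [CachedIndex]
  take RemoteQueue:  [RemoteQueue AbstractPool SafeCache object] + [RemoteQueue AbstractPool SafeCache object]
  take AbstractPool:  [AbstractPool SafeCache object] + [AbstractPool SafeCache object]
  take SafeCache:  [SafeCache object] + [SafeCache object]
  take object:  [object] + [object]
MRO: FancyBlock SecurePool CachedIndex RemoteQueue AbstractPool SafeCache object
super() in RemoteQueue.validate on a FancyBlock instance goes to the class after RemoteQueue in FancyBlock's MRO: AbstractPool.

AbstractPool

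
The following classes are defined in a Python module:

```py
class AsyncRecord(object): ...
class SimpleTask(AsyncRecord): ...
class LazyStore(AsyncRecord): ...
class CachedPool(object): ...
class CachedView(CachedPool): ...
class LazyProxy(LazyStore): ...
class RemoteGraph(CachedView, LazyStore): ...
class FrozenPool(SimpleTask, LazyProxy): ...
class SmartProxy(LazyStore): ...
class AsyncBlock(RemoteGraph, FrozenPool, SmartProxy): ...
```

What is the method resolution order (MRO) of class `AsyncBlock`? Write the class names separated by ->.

L[AsyncBlock] = AsyncBlock + merge(L[RemoteGraph], L[FrozenPool], L[SmartProxy], [RemoteGraph FrozenPool SmartProxy])
  take RemoteGraph:  [RemoteGraph CachedView CachedPool LazyStore AsyncRecord object] + [FrozenPool SimpleTask LazyProxy LazyStore AsyncRecord object] + [SmartProxy LazyStore AsyncRecord object] + [RemoteGraph FrozenPool SmartProxy]
  take CachedView:  [CachedView CachedPool LazyStore AsyncRecord object] + [FrozenPool SimpleTask LazyProxy LazyStore AsyncRecord object] + [SmartProxy LazyStore AsyncRecord object] + [FrozenPool SmartProxy]
  take CachedPool:  [CachedPool LazyStore AsyncRecord object] + [FrozenPool SimpleTask LazyProxy LazyStore AsyncRecord object] + [SmartProxy LazyStore AsyncRecord object] + [FrozenPool SmartProxy]
  take FrozenPool:  [LazyStore AsyncRecord object] + [FrozenPool SimpleTask LazyProxy LazyStore AsyncRecord object] + [SmartProxy LazyStore AsyncRecord object] + [FrozenPool SmartProxy]
  take SimpleTask:  [LazyStore AsyncRecord object] + [SimpleTask LazyProxy LazyStore AsyncRecord object] + [SmartProxy LazyStore AsyncRecord object] + [SmartProxy]
  take LazyProxy:  [LazyStore AsyncRecord object] + [LazyProxy LazyStore AsyncRecord object] + [SmartProxy LazyStore AsyncRecord object] + [SmartProxy]
  take SmartProxy:  [LazyStore AsyncRecord object] + [LazyStore AsyncRecord object] + [SmartProxy LazyStore AsyncRecord object] + [SmartProxy]
  take LazyStore:  [LazyStore AsyncRecord object] + [LazyStore AsyncRecord object] + [LazyStore AsyncRecord object]
  take AsyncRecord:  [AsyncRecord object] + [AsyncRecord object] + [AsyncRecord object]
  take object:  [object] + [object] + [object]

AsyncBlock -> RemoteGraph -> CachedView -> CachedPool -> FrozenPool -> SimpleTask -> LazyProxy -> SmartProxy -> LazyStore -> AsyncRecord -> object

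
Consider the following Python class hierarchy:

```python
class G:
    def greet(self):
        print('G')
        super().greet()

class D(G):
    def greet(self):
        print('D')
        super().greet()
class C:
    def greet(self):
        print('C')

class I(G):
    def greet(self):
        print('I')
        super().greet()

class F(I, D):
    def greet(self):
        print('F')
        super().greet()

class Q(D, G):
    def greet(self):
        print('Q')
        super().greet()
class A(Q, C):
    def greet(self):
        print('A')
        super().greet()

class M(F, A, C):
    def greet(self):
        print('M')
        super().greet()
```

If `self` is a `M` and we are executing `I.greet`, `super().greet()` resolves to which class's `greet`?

A

L[M] = M + merge(L[F], L[A], L[C], [F A C])
  take F:  [F I D G object] + [A Q D G C object] + [C object] + [F A C]
  take I:  [I D G object] + [A Q D G C object] + [C object] + [A C]
  take A:  [D G object] + [A Q D G C object] + [C object] + [A C]
  take Q:  [D G object] + [Q D G C object] + [C object] + [C]
  take D:  [D G object] + [D G C object] + [C object] + [C]
  take G:  [G object] + [G C object] + [C object] + [C]
  take C:  [object] + [C object] + [C object] + [C]
  take object:  [object] + [object] + [object]
MRO: M F I A Q D G C object
super() in I.greet on a M instance goes to the class after I in M's MRO: A.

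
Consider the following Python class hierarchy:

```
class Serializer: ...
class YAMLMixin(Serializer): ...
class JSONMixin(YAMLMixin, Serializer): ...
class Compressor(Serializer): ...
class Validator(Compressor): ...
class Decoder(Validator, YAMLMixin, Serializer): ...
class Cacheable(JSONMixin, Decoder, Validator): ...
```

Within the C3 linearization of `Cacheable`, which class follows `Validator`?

L[Cacheable] = Cacheable + merge(L[JSONMixin], L[Decoder], L[Validator], [JSONMixin Decoder Validator])
  take JSONMixin:  [JSONMixin YAMLMixin Serializer object] + [Decoder Validator Compressor YAMLMixin Serializer object] + [Validator Compressor Serializer object] + [JSONMixin Decoder Validator]
  take Decoder:  [YAMLMixin Serializer object] + [Decoder Validator Compressor YAMLMixin Serializer object] + [Validator Compressor Serializer object] + [Decoder Validator]
  take Validator:  [YAMLMixin Serializer object] + [Validator Compressor YAMLMixin Serializer object] + [Validator Compressor Serializer object] + [Validator]
  take Compressor:  [YAMLMixin Serializer object] + [Compressor YAMLMixin Serializer object] + [Compressor Serializer object]
  take YAMLMixin:  [YAMLMixin Serializer object] + [YAMLMixin Serializer object] + [Serializer object]
  take Serializer:  [Serializer object] + [Serializer object] + [Serializer object]
  take object:  [object] + [object] + [object]
MRO: Cacheable JSONMixin Decoder Validator Compressor YAMLMixin Serializer object
Validator is at position 3; next is Compressor.

Compressor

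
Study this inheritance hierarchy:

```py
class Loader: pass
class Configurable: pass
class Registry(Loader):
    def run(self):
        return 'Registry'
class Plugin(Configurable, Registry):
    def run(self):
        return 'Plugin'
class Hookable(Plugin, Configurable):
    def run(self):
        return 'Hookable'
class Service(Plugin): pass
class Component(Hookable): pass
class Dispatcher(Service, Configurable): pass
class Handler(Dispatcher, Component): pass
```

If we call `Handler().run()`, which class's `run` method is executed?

L[Handler] = Handler + merge(L[Dispatcher], L[Component], [Dispatcher Component])
  take Dispatcher:  [Dispatcher Service Plugin Configurable Registry Loader object] + [Component Hookable Plugin Configurable Registry Loader object] + [Dispatcher Component]
  take Service:  [Service Plugin Configurable Registry Loader object] + [Component Hookable Plugin Configurable Registry Loader object] + [Component]
  take Component:  [Plugin Configurable Registry Loader object] + [Component Hookable Plugin Configurable Registry Loader object] + [Component]
  take Hookable:  [Plugin Configurable Registry Loader object] + [Hookable Plugin Configurable Registry Loader object]
  take Plugin:  [Plugin Configurable Registry Loader object] + [Plugin Configurable Registry Loader object]
  take Configurable:  [Configurable Registry Loader object] + [Configurable Registry Loader object]
  take Registry:  [Registry Loader object] + [Registry Loader object]
  take Loader:  [Loader object] + [Loader object]
  take object:  [object] + [object]
MRO: Handler Dispatcher Service Component Hookable Plugin Configurable Registry Loader object
run is defined in: Hookable, Plugin, Registry. First along the MRO is Hookable.

Hookable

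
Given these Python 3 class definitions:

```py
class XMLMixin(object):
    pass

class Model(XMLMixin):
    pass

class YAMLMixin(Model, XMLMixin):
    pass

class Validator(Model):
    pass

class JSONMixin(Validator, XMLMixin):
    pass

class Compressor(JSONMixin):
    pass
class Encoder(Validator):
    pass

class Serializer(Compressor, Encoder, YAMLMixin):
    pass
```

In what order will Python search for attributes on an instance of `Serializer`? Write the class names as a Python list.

[Serializer, Compressor, JSONMixin, Encoder, Validator, YAMLMixin, Model, XMLMixin, object]

L[Serializer] = Serializer + merge(L[Compressor], L[Encoder], L[YAMLMixin], [Compressor Encoder YAMLMixin])
  take Compressor:  [Compressor JSONMixin Validator Model XMLMixin object] + [Encoder Validator Model XMLMixin object] + [YAMLMixin Model XMLMixin object] + [Compressor Encoder YAMLMixin]
  take JSONMixin:  [JSONMixin Validator Model XMLMixin object] + [Encoder Validator Model XMLMixin object] + [YAMLMixin Model XMLMixin object] + [Encoder YAMLMixin]
  take Encoder:  [Validator Model XMLMixin object] + [Encoder Validator Model XMLMixin object] + [YAMLMixin Model XMLMixin object] + [Encoder YAMLMixin]
  take Validator:  [Validator Model XMLMixin object] + [Validator Model XMLMixin object] + [YAMLMixin Model XMLMixin object] + [YAMLMixin]
  take YAMLMixin:  [Model XMLMixin object] + [Model XMLMixin object] + [YAMLMixin Model XMLMixin object] + [YAMLMixin]
  take Model:  [Model XMLMixin object] + [Model XMLMixin object] + [Model XMLMixin object]
  take XMLMixin:  [XMLMixin object] + [XMLMixin object] + [XMLMixin object]
  take object:  [object] + [object] + [object]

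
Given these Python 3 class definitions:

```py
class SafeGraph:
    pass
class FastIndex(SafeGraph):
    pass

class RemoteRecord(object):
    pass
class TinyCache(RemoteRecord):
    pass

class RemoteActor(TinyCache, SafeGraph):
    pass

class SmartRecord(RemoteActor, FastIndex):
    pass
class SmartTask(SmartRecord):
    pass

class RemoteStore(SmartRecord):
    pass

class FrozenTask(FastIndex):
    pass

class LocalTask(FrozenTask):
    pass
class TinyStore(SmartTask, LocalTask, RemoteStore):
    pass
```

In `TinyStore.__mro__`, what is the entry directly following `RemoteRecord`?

FastIndex

L[TinyStore] = TinyStore + merge(L[SmartTask], L[LocalTask], L[RemoteStore], [SmartTask LocalTask RemoteStore])
  take SmartTask:  [SmartTask SmartRecord RemoteActor TinyCache RemoteRecord FastIndex SafeGraph object] + [LocalTask FrozenTask FastIndex SafeGraph object] + [RemoteStore SmartRecord RemoteActor TinyCache RemoteRecord FastIndex SafeGraph object] + [SmartTask LocalTask RemoteStore]
  take LocalTask:  [SmartRecord RemoteActor TinyCache RemoteRecord FastIndex SafeGraph object] + [LocalTask FrozenTask FastIndex SafeGraph object] + [RemoteStore SmartRecord RemoteActor TinyCache RemoteRecord FastIndex SafeGraph object] + [LocalTask RemoteStore]
  take FrozenTask:  [SmartRecord RemoteActor TinyCache RemoteRecord FastIndex SafeGraph object] + [FrozenTask FastIndex SafeGraph object] + [RemoteStore SmartRecord RemoteActor TinyCache RemoteRecord FastIndex SafeGraph object] + [RemoteStore]
  take RemoteStore:  [SmartRecord RemoteActor TinyCache RemoteRecord FastIndex SafeGraph object] + [FastIndex SafeGraph object] + [RemoteStore SmartRecord RemoteActor TinyCache RemoteRecord FastIndex SafeGraph object] + [RemoteStore]
  take SmartRecord:  [SmartRecord RemoteActor TinyCache RemoteRecord FastIndex SafeGraph object] + [FastIndex SafeGraph object] + [SmartRecord RemoteActor TinyCache RemoteRecord FastIndex SafeGraph object]
  take RemoteActor:  [RemoteActor TinyCache RemoteRecord FastIndex SafeGraph object] + [FastIndex SafeGraph object] + [RemoteActor TinyCache RemoteRecord FastIndex SafeGraph object]
  take TinyCache:  [TinyCache RemoteRecord FastIndex SafeGraph object] + [FastIndex SafeGraph object] + [TinyCache RemoteRecord FastIndex SafeGraph object]
  take RemoteRecord:  [RemoteRecord FastIndex SafeGraph object] + [FastIndex SafeGraph object] + [RemoteRecord FastIndex SafeGraph object]
  take FastIndex:  [FastIndex SafeGraph object] + [FastIndex SafeGraph object] + [FastIndex SafeGraph object]
  take SafeGraph:  [SafeGraph object] + [SafeGraph object] + [SafeGraph object]
  take object:  [object] + [object] + [object]
MRO: TinyStore SmartTask LocalTask FrozenTask RemoteStore SmartRecord RemoteActor TinyCache RemoteRecord FastIndex SafeGraph object
RemoteRecord is at position 8; next is FastIndex.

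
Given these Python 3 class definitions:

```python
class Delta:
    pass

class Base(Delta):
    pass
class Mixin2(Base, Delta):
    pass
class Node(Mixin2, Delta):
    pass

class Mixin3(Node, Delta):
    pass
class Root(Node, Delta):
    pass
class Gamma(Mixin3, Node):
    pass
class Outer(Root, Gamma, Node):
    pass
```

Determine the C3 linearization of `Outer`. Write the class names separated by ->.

Outer -> Root -> Gamma -> Mixin3 -> Node -> Mixin2 -> Base -> Delta -> object

L[Outer] = Outer + merge(L[Root], L[Gamma], L[Node], [Root Gamma Node])
  take Root:  [Root Node Mixin2 Base Delta object] + [Gamma Mixin3 Node Mixin2 Base Delta object] + [Node Mixin2 Base Delta object] + [Root Gamma Node]
  take Gamma:  [Node Mixin2 Base Delta object] + [Gamma Mixin3 Node Mixin2 Base Delta object] + [Node Mixin2 Base Delta object] + [Gamma Node]
  take Mixin3:  [Node Mixin2 Base Delta object] + [Mixin3 Node Mixin2 Base Delta object] + [Node Mixin2 Base Delta object] + [Node]
  take Node:  [Node Mixin2 Base Delta object] + [Node Mixin2 Base Delta object] + [Node Mixin2 Base Delta object] + [Node]
  take Mixin2:  [Mixin2 Base Delta object] + [Mixin2 Base Delta object] + [Mixin2 Base Delta object]
  take Base:  [Base Delta object] + [Base Delta object] + [Base Delta object]
  take Delta:  [Delta object] + [Delta object] + [Delta object]
  take object:  [object] + [object] + [object]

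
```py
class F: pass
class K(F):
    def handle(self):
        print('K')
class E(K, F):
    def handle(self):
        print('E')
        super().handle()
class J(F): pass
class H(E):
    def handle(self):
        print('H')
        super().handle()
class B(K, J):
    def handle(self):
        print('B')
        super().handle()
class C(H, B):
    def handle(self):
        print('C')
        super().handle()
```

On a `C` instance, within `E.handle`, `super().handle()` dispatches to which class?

L[C] = C + merge(L[H], L[B], [H B])
  take H:  [H E K F object] + [B K J F object] + [H B]
  take E:  [E K F object] + [B K J F object] + [B]
  take B:  [K F object] + [B K J F object] + [B]
  take K:  [K F object] + [K J F object]
  take J:  [F object] + [J F object]
  take F:  [F object] + [F object]
  take object:  [object] + [object]
MRO: C H E B K J F object
super() in E.handle on a C instance goes to the class after E in C's MRO: B.

B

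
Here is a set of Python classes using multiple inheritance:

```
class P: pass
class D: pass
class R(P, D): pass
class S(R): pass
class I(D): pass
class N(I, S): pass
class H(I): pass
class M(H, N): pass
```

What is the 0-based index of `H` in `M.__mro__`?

1

L[M] = M + merge(L[H], L[N], [H N])
  take H:  [H I D object] + [N I S R P D object] + [H N]
  take N:  [I D object] + [N I S R P D object] + [N]
  take I:  [I D object] + [I S R P D object]
  take S:  [D object] + [S R P D object]
  take R:  [D object] + [R P D object]
  take P:  [D object] + [P D object]
  take D:  [D object] + [D object]
  take object:  [object] + [object]
MRO: M H N I S R P D object
H sits at index 1.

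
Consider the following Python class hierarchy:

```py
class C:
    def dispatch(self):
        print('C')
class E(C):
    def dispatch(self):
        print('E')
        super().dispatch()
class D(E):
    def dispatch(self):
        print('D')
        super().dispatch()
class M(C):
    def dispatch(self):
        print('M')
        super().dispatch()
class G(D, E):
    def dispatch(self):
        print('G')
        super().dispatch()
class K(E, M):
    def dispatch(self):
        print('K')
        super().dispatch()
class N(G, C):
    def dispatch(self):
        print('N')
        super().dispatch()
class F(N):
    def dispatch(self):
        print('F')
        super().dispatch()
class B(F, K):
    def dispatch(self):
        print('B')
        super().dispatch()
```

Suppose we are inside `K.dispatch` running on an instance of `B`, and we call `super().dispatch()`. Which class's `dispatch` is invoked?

E

L[B] = B + merge(L[F], L[K], [F K])
  take F:  [F N G D E C object] + [K E M C object] + [F K]
  take N:  [N G D E C object] + [K E M C object] + [K]
  take G:  [G D E C object] + [K E M C object] + [K]
  take D:  [D E C object] + [K E M C object] + [K]
  take K:  [E C object] + [K E M C object] + [K]
  take E:  [E C object] + [E M C object]
  take M:  [C object] + [M C object]
  take C:  [C object] + [C object]
  take object:  [object] + [object]
MRO: B F N G D K E M C object
super() in K.dispatch on a B instance goes to the class after K in B's MRO: E.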